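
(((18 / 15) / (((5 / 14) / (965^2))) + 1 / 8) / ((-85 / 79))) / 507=-1977474991 / 344760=-5735.80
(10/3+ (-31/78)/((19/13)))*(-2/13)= -349/741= -0.47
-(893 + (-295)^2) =-87918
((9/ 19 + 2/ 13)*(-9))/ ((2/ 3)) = -4185/ 494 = -8.47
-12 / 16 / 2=-3 / 8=-0.38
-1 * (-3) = 3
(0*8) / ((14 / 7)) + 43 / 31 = 43 / 31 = 1.39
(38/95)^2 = 4/25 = 0.16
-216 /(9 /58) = -1392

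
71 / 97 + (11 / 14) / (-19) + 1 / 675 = 12053627 / 17416350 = 0.69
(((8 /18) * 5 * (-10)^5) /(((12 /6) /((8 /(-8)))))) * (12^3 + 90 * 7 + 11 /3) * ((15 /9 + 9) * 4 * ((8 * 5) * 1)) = 36275200000000 /81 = 447841975308.64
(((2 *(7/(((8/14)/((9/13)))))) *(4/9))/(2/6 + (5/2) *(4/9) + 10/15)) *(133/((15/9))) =18522/65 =284.95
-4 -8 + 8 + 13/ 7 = -15/ 7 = -2.14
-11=-11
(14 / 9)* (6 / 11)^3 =336 / 1331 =0.25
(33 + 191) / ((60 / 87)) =1624 / 5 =324.80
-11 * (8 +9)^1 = -187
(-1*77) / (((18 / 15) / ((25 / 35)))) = -275 / 6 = -45.83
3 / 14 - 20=-277 / 14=-19.79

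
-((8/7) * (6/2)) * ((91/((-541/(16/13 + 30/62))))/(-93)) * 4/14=-11056/3639307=-0.00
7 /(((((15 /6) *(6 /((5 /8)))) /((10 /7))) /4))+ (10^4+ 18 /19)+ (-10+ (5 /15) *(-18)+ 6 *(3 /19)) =569291 /57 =9987.56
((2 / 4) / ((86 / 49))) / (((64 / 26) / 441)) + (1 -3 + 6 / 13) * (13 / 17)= 4665509 / 93568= 49.86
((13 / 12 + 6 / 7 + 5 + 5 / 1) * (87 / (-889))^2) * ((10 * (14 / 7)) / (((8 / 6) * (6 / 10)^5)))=13180046875 / 597482676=22.06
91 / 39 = 7 / 3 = 2.33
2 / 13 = 0.15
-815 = -815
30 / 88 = 15 / 44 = 0.34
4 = 4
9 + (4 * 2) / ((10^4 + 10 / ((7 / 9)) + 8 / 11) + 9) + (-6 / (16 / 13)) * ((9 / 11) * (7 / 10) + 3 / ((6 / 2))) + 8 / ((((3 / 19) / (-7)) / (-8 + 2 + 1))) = 3615690678181 / 2037390960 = 1774.67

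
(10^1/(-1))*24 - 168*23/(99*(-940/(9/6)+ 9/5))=-3534040/14729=-239.94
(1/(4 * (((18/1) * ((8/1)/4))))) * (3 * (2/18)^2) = 1/3888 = 0.00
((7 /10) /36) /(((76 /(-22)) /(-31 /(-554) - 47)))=667513 /2526240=0.26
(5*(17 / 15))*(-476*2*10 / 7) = -7706.67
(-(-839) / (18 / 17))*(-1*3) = -2377.17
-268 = -268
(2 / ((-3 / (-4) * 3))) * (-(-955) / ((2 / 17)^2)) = 551990 / 9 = 61332.22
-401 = -401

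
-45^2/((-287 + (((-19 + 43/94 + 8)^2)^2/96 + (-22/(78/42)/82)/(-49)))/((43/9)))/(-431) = -54111411892661760/381629650425813607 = -0.14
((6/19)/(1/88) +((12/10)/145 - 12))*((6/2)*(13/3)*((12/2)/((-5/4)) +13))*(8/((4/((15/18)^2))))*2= 38662754/8265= 4677.89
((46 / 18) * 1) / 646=23 / 5814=0.00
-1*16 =-16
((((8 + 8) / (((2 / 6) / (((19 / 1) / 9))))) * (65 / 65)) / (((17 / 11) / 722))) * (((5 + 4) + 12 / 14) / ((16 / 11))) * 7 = 38177194 / 17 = 2245717.29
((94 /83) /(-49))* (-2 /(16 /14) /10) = 47 /11620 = 0.00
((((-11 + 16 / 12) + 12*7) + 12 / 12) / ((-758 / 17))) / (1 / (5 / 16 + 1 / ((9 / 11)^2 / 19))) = -71440069 / 1473552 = -48.48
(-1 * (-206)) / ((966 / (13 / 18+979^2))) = 1776950953 / 8694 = 204388.19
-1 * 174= -174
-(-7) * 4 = 28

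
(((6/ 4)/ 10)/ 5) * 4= 3/ 25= 0.12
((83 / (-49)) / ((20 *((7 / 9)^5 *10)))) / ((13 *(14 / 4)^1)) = -4901067 / 7494241300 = -0.00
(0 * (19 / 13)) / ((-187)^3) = 0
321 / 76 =4.22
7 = 7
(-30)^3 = -27000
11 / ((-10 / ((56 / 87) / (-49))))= 44 / 3045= 0.01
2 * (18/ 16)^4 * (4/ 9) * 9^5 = 43046721/ 512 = 84075.63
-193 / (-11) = 193 / 11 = 17.55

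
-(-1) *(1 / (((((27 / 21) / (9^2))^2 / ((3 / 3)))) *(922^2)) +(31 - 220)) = -160661907 / 850084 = -189.00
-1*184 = -184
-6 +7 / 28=-23 / 4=-5.75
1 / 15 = 0.07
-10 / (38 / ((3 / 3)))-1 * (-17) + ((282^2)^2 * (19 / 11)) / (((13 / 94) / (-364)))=-28750356484765.81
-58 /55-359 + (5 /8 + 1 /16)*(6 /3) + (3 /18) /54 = -12783229 /35640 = -358.68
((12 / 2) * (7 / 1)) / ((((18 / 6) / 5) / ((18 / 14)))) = 90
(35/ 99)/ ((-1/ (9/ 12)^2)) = -0.20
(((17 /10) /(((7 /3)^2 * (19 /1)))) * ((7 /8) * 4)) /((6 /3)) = 153 /5320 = 0.03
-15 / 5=-3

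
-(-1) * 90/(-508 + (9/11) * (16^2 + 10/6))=-990/3269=-0.30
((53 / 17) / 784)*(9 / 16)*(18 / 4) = 4293 / 426496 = 0.01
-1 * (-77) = 77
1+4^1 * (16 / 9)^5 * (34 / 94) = 74078471 / 2775303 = 26.69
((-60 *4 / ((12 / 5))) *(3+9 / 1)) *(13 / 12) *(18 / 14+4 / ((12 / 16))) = -180700 / 21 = -8604.76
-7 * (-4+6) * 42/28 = -21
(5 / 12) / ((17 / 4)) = 5 / 51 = 0.10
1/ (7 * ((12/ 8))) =2/ 21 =0.10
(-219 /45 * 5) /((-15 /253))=18469 /45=410.42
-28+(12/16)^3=-1765/64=-27.58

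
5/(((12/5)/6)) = 25/2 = 12.50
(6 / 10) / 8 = 3 / 40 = 0.08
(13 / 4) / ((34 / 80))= 130 / 17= 7.65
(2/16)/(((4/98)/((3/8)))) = 147/128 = 1.15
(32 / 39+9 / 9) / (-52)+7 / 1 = 14125 / 2028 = 6.96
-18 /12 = -3 /2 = -1.50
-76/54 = -38/27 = -1.41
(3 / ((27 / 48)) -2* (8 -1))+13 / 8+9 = 47 / 24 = 1.96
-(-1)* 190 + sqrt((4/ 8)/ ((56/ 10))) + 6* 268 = sqrt(70)/ 28 + 1798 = 1798.30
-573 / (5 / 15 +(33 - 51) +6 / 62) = 53289 / 1634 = 32.61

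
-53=-53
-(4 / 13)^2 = -16 / 169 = -0.09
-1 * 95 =-95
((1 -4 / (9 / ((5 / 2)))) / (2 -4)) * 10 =5 / 9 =0.56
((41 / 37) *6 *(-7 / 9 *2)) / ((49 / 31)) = -5084 / 777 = -6.54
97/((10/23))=2231/10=223.10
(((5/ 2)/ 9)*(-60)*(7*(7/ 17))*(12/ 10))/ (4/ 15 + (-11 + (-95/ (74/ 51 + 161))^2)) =20180520150/ 3637703129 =5.55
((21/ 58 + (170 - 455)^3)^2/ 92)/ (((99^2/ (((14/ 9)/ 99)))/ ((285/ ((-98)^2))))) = 19028573383639774655/ 68667661760544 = 277111.13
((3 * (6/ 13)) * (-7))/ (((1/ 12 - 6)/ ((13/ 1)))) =1512/ 71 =21.30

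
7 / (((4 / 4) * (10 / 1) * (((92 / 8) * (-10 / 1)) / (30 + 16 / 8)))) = -112 / 575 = -0.19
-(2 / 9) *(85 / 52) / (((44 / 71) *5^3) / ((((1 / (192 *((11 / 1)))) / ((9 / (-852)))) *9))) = 85697 / 45302400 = 0.00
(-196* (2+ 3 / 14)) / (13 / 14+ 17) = -6076 / 251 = -24.21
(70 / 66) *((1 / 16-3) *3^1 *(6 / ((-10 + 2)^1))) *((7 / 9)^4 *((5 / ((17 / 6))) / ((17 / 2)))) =19748225 / 37079856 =0.53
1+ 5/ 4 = 2.25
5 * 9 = 45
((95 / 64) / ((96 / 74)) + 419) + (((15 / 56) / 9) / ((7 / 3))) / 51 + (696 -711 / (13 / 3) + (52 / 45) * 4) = 477388493873 / 499000320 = 956.69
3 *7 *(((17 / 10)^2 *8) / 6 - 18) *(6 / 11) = -162.04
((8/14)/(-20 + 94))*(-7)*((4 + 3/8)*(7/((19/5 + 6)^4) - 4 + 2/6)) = 22642745/26118078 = 0.87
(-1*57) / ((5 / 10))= -114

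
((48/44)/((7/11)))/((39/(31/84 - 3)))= -17/147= -0.12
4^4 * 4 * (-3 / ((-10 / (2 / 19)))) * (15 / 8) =1152 / 19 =60.63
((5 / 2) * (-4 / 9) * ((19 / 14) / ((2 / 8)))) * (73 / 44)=-10.01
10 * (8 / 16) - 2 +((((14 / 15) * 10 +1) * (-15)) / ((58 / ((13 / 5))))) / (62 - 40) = 2.68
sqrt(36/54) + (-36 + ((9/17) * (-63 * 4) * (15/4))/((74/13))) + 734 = sqrt(6)/3 + 767519/1258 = 610.93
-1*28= -28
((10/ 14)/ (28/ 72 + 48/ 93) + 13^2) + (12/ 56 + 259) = 606611/ 1414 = 429.00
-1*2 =-2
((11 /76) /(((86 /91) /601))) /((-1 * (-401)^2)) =-601601 /1050995336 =-0.00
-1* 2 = -2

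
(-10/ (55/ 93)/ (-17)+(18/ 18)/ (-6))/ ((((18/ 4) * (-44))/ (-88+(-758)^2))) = -44474017/ 18513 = -2402.31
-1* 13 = -13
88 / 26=44 / 13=3.38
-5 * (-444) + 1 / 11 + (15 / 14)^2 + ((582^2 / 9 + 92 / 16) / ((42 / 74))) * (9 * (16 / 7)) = 420895129 / 308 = 1366542.63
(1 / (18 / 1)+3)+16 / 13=1003 / 234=4.29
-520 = -520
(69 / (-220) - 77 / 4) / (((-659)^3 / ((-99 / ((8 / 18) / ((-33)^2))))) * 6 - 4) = -7909407 / 2860294625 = -0.00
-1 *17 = -17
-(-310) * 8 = 2480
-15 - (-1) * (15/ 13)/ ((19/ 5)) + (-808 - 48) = -215062/ 247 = -870.70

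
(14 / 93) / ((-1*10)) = -7 / 465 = -0.02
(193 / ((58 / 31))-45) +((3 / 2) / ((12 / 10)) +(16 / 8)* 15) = 10371 / 116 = 89.41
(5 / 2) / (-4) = -5 / 8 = -0.62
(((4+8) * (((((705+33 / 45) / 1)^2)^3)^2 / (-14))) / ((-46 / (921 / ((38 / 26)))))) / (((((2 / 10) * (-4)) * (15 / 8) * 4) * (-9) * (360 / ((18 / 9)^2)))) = 1976079497901060792549391770852911417959184560528384 / 53580696427001953125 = 36880436979636139294295180000000.00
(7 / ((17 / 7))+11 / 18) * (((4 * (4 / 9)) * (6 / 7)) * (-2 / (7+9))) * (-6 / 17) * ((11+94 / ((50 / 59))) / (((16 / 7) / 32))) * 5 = 8688832 / 4335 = 2004.34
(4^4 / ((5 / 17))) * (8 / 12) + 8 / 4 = 8734 / 15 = 582.27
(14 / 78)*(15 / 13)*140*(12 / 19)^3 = 8467200 / 1159171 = 7.30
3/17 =0.18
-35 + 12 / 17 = -583 / 17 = -34.29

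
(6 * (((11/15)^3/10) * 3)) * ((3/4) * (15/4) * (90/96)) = 11979/6400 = 1.87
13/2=6.50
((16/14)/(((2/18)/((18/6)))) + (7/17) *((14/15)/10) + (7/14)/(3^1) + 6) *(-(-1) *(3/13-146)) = -250731619/46410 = -5402.53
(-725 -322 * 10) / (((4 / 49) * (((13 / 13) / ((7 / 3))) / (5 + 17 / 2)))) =-12178215 / 8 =-1522276.88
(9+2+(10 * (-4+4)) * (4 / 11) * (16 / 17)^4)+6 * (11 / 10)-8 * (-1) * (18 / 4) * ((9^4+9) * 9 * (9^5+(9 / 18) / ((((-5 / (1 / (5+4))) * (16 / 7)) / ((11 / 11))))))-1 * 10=2513928299597 / 20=125696414979.85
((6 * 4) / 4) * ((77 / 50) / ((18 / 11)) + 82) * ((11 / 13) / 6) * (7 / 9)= 54.59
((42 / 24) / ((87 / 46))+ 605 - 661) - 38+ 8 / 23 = -371093 / 4002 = -92.73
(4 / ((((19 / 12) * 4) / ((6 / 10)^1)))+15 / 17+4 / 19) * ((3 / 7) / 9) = 2377 / 33915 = 0.07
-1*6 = -6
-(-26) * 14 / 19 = 364 / 19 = 19.16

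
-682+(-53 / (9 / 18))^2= 10554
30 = 30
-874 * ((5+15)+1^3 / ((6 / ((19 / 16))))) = -847343 / 48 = -17652.98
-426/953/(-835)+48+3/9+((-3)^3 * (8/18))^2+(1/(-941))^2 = 406570297462418/2113877799465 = 192.33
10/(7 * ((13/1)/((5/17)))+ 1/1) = 25/776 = 0.03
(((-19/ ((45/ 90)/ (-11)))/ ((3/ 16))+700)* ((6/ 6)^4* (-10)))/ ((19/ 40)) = -3515200/ 57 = -61670.18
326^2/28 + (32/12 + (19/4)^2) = 1283789/336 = 3820.80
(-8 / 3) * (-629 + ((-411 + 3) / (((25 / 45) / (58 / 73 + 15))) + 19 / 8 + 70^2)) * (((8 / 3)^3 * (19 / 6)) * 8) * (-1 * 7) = -5826912888832 / 88695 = -65696069.55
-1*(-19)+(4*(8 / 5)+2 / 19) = 2423 / 95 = 25.51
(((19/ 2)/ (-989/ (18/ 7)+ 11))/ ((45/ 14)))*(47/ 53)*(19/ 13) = -237538/ 23167625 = -0.01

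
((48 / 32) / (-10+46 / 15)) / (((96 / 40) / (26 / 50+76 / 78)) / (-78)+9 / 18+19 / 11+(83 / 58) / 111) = -2321591085 / 23818055872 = -0.10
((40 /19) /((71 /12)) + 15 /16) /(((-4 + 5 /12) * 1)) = -83745 /232028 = -0.36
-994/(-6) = 497/3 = 165.67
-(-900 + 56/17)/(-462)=-1.94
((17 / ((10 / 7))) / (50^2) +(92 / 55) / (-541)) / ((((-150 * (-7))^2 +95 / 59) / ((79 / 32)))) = 1156715709 / 309678590276000000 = 0.00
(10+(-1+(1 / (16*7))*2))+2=617 / 56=11.02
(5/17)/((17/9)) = 45/289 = 0.16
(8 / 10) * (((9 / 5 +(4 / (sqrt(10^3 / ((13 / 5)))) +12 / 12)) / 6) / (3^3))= 2 * sqrt(26) / 10125 +28 / 2025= 0.01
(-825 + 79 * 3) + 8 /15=-8812 /15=-587.47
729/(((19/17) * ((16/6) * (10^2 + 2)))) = 729/304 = 2.40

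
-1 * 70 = -70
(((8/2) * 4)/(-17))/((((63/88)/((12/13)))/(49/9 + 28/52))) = -563200/77571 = -7.26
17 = 17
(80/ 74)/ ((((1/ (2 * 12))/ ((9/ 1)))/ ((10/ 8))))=10800/ 37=291.89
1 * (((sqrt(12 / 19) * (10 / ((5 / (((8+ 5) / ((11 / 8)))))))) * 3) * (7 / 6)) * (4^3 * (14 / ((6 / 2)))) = 1304576 * sqrt(57) / 627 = 15708.66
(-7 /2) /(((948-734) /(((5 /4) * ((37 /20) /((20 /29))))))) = -7511 /136960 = -0.05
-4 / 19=-0.21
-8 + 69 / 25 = -131 / 25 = -5.24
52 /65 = 4 /5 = 0.80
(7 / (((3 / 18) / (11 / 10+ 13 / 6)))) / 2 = 68.60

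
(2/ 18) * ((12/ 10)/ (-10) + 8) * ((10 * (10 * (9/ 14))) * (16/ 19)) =6304/ 133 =47.40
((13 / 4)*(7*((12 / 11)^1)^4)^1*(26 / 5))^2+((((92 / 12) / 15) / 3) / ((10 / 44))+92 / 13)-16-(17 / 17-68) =52914623564304779 / 1880999180775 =28131.13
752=752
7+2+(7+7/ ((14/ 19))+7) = 65/ 2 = 32.50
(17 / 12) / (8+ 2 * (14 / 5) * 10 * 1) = 17 / 768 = 0.02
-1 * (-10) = 10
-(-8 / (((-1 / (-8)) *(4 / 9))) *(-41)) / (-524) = 1476 / 131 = 11.27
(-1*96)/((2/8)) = -384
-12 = -12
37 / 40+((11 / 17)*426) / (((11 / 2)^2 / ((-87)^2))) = 515909959 / 7480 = 68971.92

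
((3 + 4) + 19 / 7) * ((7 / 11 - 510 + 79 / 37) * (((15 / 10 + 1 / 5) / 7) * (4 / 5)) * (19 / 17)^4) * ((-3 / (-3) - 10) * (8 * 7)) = 15496547260032 / 20584025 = 752843.39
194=194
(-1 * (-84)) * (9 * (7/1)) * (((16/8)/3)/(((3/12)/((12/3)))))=56448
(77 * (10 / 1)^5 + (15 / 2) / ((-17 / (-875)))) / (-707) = -37401875 / 3434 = -10891.64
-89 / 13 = -6.85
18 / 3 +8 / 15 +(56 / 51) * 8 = 1302 / 85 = 15.32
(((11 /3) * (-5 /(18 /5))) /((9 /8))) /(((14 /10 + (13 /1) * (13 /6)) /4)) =-44000 /71847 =-0.61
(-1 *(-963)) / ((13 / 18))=17334 / 13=1333.38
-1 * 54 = -54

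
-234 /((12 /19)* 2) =-741 /4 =-185.25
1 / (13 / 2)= 0.15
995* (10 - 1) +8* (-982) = 1099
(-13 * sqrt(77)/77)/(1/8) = -104 * sqrt(77)/77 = -11.85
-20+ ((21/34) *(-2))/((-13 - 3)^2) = -87061/4352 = -20.00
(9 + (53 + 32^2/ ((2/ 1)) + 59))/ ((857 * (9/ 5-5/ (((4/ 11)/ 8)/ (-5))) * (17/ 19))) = 60135/ 40195871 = 0.00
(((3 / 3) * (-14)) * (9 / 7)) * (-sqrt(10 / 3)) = 6 * sqrt(30) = 32.86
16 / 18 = 8 / 9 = 0.89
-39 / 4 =-9.75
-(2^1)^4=-16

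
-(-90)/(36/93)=465/2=232.50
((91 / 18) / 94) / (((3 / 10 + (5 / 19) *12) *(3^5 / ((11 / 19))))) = 5005 / 135064746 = 0.00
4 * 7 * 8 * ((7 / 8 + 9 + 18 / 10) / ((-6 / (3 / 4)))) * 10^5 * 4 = -130760000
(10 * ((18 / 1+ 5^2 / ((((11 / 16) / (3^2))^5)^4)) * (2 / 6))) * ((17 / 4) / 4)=5205440969890514512480764141926983722772650255 / 2690999979730240036804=1934389078075108435708368.00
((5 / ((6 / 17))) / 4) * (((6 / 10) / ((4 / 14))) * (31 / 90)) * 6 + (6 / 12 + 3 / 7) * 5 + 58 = 78.01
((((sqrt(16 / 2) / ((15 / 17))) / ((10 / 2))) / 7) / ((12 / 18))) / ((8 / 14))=17 * sqrt(2) / 100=0.24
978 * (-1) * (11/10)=-5379/5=-1075.80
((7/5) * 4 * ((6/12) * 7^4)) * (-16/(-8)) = 67228/5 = 13445.60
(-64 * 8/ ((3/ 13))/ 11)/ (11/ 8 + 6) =-53248/ 1947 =-27.35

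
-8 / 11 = -0.73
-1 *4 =-4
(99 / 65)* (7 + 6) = 99 / 5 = 19.80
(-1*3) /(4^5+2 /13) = -13 /4438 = -0.00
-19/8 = -2.38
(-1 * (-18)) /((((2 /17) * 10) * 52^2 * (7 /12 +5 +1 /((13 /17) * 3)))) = 153 /162760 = 0.00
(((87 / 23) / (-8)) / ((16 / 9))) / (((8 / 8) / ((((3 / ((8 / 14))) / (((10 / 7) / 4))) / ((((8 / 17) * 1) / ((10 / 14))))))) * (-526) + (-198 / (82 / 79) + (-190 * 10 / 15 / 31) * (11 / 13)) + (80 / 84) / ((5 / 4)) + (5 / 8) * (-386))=0.00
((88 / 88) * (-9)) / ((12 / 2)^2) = -1 / 4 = -0.25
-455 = -455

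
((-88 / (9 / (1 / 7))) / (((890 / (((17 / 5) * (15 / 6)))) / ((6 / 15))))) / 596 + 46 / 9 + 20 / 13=200609191 / 30168775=6.65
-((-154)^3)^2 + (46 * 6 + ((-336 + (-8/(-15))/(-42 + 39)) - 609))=-600256454686433/45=-13339032326365.18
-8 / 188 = -2 / 47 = -0.04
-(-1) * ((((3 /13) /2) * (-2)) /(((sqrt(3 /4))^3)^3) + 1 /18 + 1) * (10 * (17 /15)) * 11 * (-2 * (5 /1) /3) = -35530 /81 + 1914880 * sqrt(3) /9477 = -88.67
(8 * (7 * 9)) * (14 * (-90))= -635040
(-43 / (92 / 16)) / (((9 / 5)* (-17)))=860 / 3519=0.24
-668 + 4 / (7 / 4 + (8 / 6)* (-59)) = -616612 / 923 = -668.05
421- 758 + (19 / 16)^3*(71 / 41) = -334.10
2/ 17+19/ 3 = 329/ 51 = 6.45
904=904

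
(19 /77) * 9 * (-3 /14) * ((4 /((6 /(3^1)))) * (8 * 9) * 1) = -36936 /539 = -68.53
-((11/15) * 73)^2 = -644809/225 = -2865.82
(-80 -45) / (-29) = 125 / 29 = 4.31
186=186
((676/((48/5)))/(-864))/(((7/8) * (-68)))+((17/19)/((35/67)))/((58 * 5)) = 61828771/8497742400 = 0.01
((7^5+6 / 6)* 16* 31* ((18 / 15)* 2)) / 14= 50020608 / 35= 1429160.23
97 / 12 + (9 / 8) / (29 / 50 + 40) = 49372 / 6087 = 8.11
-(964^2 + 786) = -930082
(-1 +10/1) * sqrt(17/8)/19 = 9 * sqrt(34)/76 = 0.69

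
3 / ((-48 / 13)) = -13 / 16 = -0.81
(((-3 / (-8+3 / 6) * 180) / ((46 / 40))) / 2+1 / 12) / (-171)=-8663 / 47196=-0.18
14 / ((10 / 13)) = 91 / 5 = 18.20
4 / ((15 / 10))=8 / 3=2.67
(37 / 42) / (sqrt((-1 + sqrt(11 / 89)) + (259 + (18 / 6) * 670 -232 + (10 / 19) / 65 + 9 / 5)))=0.02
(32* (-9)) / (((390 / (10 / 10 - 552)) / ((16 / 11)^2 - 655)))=-2089365552 / 7865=-265653.60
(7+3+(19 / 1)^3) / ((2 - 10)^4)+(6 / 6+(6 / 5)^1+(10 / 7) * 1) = 760607 / 143360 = 5.31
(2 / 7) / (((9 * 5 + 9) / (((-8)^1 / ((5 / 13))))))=-104 / 945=-0.11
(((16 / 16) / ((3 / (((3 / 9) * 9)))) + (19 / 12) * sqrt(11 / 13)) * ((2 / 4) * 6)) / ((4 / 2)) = 3 / 2 + 19 * sqrt(143) / 104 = 3.68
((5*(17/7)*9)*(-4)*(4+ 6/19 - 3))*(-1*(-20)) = -1530000/133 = -11503.76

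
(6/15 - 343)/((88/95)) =-32547/88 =-369.85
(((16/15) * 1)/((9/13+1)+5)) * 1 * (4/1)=832/1305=0.64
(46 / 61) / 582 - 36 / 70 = -318713 / 621285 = -0.51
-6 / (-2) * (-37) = -111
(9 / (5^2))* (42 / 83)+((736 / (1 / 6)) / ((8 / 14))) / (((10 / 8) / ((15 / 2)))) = 96213978 / 2075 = 46368.18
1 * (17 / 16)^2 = 289 / 256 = 1.13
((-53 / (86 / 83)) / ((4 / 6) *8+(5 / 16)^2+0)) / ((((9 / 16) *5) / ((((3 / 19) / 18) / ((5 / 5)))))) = -0.03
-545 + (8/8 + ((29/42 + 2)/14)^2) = -188071967/345744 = -543.96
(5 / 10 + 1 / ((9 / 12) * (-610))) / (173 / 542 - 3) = -246881 / 1329495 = -0.19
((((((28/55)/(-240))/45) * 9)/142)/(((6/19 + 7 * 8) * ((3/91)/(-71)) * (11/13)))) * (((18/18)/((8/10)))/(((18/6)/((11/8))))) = 157339/2033856000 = 0.00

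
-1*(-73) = 73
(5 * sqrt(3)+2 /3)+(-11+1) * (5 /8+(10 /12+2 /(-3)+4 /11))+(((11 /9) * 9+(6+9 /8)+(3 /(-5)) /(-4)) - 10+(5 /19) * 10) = 169 /8360+5 * sqrt(3) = 8.68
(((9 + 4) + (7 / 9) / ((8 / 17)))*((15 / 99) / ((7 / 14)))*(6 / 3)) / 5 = 1055 / 594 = 1.78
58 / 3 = 19.33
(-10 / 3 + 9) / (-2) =-17 / 6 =-2.83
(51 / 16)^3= 132651 / 4096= 32.39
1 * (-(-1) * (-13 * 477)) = -6201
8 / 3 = 2.67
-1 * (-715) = 715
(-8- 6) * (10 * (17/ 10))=-238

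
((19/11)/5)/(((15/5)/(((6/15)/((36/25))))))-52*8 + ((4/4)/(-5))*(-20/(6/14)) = -241541/594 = -406.63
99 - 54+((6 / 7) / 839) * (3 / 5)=1321443 / 29365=45.00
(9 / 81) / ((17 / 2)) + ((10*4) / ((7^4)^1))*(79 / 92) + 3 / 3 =8680435 / 8449119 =1.03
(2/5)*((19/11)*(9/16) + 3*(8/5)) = 5079/2200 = 2.31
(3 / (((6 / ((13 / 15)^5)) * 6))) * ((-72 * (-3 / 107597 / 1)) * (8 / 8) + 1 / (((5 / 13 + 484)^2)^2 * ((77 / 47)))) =198152672209808379381487 / 2422518611303971630804612500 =0.00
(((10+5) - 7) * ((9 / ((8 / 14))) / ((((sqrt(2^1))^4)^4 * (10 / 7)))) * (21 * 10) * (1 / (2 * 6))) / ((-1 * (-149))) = 0.04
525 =525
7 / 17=0.41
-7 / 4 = -1.75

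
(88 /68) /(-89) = -22 /1513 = -0.01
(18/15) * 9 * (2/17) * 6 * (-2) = -1296/85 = -15.25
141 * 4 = 564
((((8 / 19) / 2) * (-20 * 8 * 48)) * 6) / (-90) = 2048 / 19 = 107.79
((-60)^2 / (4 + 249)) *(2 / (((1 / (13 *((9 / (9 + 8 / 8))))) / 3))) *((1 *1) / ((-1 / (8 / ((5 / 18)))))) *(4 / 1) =-29113344 / 253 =-115072.51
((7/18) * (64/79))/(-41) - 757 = -22067531/29151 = -757.01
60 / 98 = 30 / 49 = 0.61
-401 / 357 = -1.12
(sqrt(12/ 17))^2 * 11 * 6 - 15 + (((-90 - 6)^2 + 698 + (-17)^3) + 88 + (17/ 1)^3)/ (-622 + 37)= 48037/ 3315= 14.49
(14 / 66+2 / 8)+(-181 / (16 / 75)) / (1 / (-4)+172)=-33839 / 7557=-4.48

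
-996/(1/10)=-9960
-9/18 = -0.50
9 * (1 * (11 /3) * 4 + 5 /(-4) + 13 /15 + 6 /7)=19077 /140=136.26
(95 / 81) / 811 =95 / 65691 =0.00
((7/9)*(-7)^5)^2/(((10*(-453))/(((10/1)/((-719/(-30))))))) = -138412872010/8794089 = -15739.31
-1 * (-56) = 56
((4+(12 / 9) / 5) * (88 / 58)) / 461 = 2816 / 200535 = 0.01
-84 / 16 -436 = -1765 / 4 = -441.25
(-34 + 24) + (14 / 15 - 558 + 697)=1949 / 15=129.93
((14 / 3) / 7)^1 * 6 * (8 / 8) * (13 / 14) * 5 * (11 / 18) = 715 / 63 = 11.35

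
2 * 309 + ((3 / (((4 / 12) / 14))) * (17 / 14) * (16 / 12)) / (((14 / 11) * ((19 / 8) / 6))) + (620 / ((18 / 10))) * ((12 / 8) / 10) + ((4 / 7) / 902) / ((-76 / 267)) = 386745229 / 359898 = 1074.60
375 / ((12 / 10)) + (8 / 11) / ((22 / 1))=75633 / 242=312.53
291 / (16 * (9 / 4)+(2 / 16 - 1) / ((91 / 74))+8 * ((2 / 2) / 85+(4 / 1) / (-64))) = 1286220 / 154181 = 8.34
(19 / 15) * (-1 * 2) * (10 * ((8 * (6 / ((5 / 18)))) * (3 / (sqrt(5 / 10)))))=-65664 * sqrt(2) / 5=-18572.58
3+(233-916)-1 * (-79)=-601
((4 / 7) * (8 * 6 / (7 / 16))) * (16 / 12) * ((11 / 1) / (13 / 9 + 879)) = 101376 / 97069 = 1.04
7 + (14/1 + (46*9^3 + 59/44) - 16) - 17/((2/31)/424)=-3440081/44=-78183.66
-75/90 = -5/6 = -0.83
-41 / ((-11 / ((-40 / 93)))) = -1640 / 1023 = -1.60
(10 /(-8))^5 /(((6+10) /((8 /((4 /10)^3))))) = -390625 /16384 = -23.84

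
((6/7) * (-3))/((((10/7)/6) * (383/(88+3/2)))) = -4833/1915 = -2.52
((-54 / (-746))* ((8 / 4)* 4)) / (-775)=-216 / 289075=-0.00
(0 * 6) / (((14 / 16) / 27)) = 0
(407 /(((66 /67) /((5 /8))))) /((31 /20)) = 61975 /372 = 166.60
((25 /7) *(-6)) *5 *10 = -1071.43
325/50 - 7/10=5.80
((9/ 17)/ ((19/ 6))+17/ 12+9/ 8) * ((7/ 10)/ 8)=146993/ 620160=0.24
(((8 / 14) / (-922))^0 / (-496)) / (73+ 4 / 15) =-15 / 545104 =-0.00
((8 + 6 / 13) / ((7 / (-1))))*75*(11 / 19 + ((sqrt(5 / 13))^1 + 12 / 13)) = -192.40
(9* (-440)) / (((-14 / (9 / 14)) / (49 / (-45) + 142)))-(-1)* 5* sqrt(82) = 5* sqrt(82) + 1255518 / 49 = 25668.09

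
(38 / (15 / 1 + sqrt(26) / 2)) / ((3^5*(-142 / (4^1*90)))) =-400 / 14697 + 40*sqrt(26) / 44091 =-0.02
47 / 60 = 0.78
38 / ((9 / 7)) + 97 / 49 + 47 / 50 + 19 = 1135027 / 22050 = 51.48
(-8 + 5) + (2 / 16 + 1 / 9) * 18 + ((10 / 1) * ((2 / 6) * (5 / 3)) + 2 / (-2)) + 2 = 281 / 36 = 7.81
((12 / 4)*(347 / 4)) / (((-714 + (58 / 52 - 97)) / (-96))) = 216528 / 7019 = 30.85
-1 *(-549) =549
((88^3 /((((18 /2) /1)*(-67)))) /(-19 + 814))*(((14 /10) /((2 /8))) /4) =-4770304 /2396925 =-1.99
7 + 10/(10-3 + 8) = 23/3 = 7.67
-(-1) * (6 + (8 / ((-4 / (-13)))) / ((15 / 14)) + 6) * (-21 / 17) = -224 / 5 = -44.80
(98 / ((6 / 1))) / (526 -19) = 49 / 1521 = 0.03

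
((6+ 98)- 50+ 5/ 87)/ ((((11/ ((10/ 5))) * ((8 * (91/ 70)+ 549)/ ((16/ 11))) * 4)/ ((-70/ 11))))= -13168400/ 323884209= -0.04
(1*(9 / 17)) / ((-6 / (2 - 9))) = 21 / 34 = 0.62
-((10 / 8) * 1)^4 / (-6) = 625 / 1536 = 0.41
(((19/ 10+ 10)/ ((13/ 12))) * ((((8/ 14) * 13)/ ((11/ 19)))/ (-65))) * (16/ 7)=-124032/ 25025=-4.96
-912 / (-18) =152 / 3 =50.67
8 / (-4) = -2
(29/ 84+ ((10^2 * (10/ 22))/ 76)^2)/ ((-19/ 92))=-59322727/ 17428719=-3.40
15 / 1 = 15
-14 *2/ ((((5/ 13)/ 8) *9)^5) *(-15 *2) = 681325625344/ 12301875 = 55383.88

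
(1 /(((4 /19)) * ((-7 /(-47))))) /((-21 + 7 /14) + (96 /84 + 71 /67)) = -59831 /34326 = -1.74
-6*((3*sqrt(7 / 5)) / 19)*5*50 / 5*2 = -360*sqrt(35) / 19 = -112.09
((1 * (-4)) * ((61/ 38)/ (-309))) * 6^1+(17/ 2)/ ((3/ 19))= 633575/ 11742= 53.96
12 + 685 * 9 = 6177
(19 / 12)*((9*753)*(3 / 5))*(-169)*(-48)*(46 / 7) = 12012042744 / 35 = 343201221.26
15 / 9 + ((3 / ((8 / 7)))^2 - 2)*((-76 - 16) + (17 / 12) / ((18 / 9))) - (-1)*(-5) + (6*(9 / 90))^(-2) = -2059909 / 4608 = -447.03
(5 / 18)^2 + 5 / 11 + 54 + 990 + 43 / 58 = 108035245 / 103356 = 1045.27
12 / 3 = 4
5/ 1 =5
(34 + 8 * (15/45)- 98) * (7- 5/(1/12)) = 9752/3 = 3250.67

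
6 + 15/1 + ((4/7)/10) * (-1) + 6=943/35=26.94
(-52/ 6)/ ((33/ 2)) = -52/ 99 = -0.53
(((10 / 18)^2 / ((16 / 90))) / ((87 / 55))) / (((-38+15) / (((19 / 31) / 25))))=-5225 / 4466232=-0.00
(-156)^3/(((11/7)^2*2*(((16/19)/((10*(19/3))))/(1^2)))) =-6995291940/121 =-57812330.08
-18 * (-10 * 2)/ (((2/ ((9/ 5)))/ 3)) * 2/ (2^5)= 60.75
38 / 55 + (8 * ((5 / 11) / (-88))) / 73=30489 / 44165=0.69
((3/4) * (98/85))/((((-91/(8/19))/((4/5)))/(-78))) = 2016/8075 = 0.25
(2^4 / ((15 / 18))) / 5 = 96 / 25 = 3.84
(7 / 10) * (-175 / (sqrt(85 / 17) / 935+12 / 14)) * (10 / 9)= -158.35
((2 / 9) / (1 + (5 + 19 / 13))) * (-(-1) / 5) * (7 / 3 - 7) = -364 / 13095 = -0.03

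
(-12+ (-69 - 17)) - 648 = -746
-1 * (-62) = 62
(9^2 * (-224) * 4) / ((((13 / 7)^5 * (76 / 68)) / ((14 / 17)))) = -17076987648 / 7054567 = -2420.70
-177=-177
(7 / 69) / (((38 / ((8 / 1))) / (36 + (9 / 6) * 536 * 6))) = 45360 / 437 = 103.80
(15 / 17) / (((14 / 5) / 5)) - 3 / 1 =-339 / 238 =-1.42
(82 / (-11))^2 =6724 / 121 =55.57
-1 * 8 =-8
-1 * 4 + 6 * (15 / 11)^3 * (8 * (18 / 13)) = 2846788 / 17303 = 164.53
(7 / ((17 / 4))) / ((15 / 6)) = 56 / 85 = 0.66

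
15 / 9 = 5 / 3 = 1.67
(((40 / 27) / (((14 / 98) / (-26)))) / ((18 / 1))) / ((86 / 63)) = -12740 / 1161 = -10.97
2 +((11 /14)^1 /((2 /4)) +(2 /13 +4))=703 /91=7.73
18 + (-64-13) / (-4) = 149 / 4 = 37.25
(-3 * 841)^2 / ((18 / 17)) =12023777 / 2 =6011888.50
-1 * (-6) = 6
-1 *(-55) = 55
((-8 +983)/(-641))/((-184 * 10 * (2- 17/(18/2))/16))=1755/14743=0.12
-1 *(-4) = 4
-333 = -333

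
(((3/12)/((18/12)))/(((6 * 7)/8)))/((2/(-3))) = -1/21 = -0.05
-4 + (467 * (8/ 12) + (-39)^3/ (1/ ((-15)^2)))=-40039403/ 3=-13346467.67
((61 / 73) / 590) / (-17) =-61 / 732190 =-0.00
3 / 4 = 0.75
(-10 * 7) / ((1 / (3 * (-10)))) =2100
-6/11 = -0.55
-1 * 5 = -5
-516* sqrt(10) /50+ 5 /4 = 5 /4 -258* sqrt(10) /25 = -31.38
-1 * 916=-916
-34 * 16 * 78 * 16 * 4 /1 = -2715648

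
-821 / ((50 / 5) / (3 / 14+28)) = -64859 / 28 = -2316.39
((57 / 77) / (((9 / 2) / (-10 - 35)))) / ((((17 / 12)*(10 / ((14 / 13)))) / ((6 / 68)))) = -2052 / 41327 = -0.05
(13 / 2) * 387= 5031 / 2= 2515.50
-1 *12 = -12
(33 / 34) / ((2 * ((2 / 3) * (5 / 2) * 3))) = 33 / 340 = 0.10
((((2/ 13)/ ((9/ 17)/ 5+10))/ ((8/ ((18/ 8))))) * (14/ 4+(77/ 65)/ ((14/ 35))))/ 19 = 16065/ 11032996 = 0.00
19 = 19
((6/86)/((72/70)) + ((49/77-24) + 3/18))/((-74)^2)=-131281/31081776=-0.00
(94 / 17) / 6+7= 404 / 51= 7.92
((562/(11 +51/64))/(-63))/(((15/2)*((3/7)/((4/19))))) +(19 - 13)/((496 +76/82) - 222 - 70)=-494216369/24406654725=-0.02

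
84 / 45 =28 / 15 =1.87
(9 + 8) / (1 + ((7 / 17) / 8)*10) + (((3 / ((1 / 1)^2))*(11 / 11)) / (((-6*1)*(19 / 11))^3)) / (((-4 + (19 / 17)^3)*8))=5311605862271 / 473260464576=11.22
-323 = -323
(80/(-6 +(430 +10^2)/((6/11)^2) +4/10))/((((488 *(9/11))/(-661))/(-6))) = 4362600/9749081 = 0.45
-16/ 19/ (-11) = 16/ 209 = 0.08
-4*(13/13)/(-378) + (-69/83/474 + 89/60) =36983909/24785460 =1.49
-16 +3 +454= 441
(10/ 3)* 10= 33.33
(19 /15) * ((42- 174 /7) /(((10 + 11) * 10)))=76 /735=0.10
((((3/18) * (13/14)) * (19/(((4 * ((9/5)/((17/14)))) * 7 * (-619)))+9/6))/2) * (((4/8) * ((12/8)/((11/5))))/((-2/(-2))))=212818645/5380962048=0.04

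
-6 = -6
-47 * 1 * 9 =-423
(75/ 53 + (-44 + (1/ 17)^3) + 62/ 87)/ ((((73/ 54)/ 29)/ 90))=-1536672121560/ 19008397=-80841.75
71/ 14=5.07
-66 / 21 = -22 / 7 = -3.14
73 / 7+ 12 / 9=247 / 21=11.76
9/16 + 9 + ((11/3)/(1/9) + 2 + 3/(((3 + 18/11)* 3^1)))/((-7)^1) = 25885/5712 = 4.53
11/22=1/2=0.50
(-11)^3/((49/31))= -41261/49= -842.06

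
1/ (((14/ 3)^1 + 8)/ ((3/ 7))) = 9/ 266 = 0.03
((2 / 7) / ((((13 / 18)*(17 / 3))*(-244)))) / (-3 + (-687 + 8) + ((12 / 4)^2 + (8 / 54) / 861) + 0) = 89667 / 210913305187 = 0.00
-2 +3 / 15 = -9 / 5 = -1.80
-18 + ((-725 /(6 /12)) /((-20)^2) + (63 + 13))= 435 /8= 54.38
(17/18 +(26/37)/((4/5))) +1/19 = 11866/6327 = 1.88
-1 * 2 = -2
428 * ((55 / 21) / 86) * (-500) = -5885000 / 903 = -6517.17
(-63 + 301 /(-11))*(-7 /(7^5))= 142 /3773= 0.04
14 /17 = 0.82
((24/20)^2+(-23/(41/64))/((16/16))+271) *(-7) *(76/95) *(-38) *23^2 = 136465000056/5125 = 26627317.08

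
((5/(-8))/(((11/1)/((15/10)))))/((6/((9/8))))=-45/2816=-0.02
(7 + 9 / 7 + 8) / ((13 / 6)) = 684 / 91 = 7.52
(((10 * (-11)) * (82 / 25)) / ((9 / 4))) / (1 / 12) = -28864 / 15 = -1924.27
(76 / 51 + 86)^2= 19909444 / 2601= 7654.53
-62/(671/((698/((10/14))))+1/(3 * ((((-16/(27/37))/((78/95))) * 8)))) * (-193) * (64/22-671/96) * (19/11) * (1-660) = 81125391.66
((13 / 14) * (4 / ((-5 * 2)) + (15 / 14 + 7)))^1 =6981 / 980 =7.12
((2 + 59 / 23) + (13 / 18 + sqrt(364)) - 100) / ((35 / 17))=-666587 / 14490 + 34 * sqrt(91) / 35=-36.74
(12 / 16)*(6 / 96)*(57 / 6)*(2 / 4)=57 / 256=0.22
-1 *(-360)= 360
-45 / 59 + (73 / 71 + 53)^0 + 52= 3082 / 59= 52.24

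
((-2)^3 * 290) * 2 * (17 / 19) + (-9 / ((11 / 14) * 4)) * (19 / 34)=-59024983 / 14212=-4153.18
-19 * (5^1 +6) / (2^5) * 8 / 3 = -209 / 12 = -17.42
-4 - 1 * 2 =-6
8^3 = 512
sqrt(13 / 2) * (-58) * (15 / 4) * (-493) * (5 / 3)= 357425 * sqrt(26) / 4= 455629.26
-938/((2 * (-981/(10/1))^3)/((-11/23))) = -5159000/21713751243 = -0.00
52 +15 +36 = 103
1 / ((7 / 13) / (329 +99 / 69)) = 98800 / 161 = 613.66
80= 80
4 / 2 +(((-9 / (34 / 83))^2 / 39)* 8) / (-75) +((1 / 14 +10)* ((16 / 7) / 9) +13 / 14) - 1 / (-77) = 1269433657 / 303753450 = 4.18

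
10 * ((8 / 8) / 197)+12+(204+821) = 1037.05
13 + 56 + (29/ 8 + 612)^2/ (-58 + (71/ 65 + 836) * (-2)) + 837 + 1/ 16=4952369271/ 7205888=687.27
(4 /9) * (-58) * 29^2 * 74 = -14438288 /9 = -1604254.22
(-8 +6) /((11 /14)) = -28 /11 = -2.55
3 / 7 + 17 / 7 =20 / 7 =2.86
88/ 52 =22/ 13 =1.69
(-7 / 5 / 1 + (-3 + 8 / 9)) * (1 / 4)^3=-79 / 1440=-0.05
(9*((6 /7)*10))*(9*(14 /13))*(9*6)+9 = 524997 /13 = 40384.38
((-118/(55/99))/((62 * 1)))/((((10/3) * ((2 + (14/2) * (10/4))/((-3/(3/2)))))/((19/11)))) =20178/110825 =0.18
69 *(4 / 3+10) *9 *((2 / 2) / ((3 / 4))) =9384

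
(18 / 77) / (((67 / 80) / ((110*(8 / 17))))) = 115200 / 7973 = 14.45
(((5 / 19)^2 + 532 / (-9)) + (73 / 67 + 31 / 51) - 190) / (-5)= 915325643 / 18503055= 49.47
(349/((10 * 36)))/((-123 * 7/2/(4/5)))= -349/193725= -0.00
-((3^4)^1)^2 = -6561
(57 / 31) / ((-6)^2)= 0.05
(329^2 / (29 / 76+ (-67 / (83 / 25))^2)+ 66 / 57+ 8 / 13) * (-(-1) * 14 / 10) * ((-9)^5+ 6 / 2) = -149338967956228988 / 6758530565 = -22096366.44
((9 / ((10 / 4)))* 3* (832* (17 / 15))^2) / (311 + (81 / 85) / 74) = 1509998051328 / 48906775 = 30875.03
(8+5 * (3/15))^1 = 9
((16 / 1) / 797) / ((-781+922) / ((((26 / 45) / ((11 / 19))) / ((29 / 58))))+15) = 15808 / 67438155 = 0.00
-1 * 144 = -144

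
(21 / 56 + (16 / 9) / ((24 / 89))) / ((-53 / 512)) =-96320 / 1431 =-67.31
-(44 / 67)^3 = -85184 / 300763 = -0.28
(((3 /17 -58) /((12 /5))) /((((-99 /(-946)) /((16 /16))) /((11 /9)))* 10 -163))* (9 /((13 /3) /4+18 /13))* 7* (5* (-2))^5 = -247273650000 /651899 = -379312.82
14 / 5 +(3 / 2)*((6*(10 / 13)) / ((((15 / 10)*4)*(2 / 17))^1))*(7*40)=178682 / 65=2748.95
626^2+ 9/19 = 7445653/19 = 391876.47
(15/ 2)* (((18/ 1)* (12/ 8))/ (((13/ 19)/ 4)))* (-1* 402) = -6186780/ 13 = -475906.15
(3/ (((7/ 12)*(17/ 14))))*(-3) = -216/ 17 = -12.71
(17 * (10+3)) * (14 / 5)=3094 / 5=618.80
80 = 80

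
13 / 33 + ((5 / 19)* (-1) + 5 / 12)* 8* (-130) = -99853 / 627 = -159.26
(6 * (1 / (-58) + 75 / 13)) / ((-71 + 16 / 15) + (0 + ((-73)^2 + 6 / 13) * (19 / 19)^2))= 0.01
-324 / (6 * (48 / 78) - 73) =4212 / 901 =4.67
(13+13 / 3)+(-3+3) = 52 / 3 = 17.33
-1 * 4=-4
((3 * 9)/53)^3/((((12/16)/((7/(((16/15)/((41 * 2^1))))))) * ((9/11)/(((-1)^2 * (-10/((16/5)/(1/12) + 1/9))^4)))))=707804678109375000/1342832549198073917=0.53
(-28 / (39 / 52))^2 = 12544 / 9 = 1393.78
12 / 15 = 4 / 5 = 0.80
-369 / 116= -3.18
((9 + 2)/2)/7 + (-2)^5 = -437/14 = -31.21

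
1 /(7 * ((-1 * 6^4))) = -1 /9072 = -0.00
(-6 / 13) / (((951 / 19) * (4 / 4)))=-38 / 4121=-0.01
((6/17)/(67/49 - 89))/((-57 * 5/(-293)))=-14357/3467405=-0.00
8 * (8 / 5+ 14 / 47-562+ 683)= 983.18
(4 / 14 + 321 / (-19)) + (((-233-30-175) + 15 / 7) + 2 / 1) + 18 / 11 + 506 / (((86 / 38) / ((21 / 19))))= -12689596 / 62909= -201.71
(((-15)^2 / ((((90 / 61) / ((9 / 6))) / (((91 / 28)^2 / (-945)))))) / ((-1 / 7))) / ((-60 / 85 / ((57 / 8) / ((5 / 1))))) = -3329807 / 92160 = -36.13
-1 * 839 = -839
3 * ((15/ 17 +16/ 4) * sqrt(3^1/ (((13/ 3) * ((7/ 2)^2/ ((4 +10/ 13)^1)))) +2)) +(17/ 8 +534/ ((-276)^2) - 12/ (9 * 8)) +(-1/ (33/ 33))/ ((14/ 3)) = 38905/ 22218 +249 * sqrt(18794)/ 1547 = 23.82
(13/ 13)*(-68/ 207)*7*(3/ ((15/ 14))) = -6664/ 1035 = -6.44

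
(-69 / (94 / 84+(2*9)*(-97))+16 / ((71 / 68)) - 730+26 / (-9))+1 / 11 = -369565045583 / 515120265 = -717.43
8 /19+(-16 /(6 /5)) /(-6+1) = 176 /57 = 3.09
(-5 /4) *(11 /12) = -55 /48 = -1.15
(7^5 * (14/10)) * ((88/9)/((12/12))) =10353112/45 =230069.16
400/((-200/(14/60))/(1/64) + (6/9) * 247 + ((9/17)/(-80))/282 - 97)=-1073856000/147090019423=-0.01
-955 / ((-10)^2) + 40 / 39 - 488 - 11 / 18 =-1163297 / 2340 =-497.14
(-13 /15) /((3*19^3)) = -13 /308655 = -0.00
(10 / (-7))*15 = -150 / 7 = -21.43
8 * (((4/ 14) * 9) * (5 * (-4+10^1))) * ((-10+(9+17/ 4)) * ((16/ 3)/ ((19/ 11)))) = 823680/ 133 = 6193.08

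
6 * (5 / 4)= 15 / 2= 7.50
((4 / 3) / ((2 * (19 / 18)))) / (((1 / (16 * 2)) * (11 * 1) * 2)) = 192 / 209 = 0.92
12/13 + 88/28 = 370/91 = 4.07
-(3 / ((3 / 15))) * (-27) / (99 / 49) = 2205 / 11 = 200.45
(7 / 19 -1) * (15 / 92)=-45 / 437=-0.10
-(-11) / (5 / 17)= 187 / 5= 37.40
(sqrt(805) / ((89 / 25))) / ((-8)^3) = -25* sqrt(805) / 45568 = -0.02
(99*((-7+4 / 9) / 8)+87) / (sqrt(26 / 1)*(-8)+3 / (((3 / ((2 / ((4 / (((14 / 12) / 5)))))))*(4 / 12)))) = -18800*sqrt(26) / 665551-1645 / 1331102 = -0.15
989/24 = 41.21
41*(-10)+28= -382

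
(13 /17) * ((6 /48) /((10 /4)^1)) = 13 /340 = 0.04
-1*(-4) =4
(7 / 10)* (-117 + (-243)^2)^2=2431086436.80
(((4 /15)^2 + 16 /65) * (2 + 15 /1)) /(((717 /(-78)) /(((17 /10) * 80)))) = -4291072 /53775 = -79.80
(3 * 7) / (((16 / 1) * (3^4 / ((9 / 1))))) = 7 / 48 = 0.15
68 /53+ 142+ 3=7753 /53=146.28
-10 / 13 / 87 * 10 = -100 / 1131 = -0.09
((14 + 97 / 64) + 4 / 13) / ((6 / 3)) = 13165 / 1664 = 7.91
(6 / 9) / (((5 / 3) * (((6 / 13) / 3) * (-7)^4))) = 13 / 12005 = 0.00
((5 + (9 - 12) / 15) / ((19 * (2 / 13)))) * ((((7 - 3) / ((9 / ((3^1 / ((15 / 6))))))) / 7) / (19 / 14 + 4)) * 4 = 3328 / 35625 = 0.09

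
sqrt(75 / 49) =5 * sqrt(3) / 7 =1.24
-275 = -275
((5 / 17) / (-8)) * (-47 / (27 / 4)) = 235 / 918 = 0.26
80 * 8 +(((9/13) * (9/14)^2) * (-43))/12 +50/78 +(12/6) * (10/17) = 333078701/519792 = 640.79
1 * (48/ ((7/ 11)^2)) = 5808/ 49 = 118.53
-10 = -10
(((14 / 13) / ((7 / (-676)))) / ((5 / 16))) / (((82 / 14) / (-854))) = 9947392 / 205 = 48523.86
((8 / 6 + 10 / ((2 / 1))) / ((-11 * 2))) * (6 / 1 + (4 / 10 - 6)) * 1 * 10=-38 / 33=-1.15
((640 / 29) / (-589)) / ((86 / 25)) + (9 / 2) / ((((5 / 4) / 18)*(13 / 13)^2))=237932492 / 3672415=64.79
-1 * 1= -1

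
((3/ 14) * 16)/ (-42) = -4/ 49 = -0.08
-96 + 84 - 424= -436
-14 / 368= -7 / 184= -0.04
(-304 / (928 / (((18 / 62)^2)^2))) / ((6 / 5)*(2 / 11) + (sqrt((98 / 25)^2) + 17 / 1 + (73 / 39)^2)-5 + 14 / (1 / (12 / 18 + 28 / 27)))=-156425229675 / 2923369987084342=-0.00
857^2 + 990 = 735439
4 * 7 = 28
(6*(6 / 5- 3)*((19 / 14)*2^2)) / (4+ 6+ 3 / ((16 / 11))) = -32832 / 6755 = -4.86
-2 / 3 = -0.67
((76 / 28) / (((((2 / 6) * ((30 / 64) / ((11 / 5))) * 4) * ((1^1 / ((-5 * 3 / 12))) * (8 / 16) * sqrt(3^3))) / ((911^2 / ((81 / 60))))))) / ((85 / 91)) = -36078325712 * sqrt(3) / 20655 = -3025393.04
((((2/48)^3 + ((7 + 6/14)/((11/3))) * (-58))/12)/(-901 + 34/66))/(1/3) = 125079475/3834077184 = 0.03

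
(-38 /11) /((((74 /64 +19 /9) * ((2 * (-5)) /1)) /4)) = 21888 /51755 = 0.42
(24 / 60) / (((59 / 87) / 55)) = 1914 / 59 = 32.44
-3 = -3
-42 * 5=-210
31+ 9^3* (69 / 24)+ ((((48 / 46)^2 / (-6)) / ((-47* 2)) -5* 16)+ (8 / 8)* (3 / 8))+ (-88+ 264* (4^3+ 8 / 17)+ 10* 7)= 32206663259 / 1690684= 19049.49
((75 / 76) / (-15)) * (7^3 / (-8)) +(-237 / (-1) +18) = 156755 / 608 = 257.82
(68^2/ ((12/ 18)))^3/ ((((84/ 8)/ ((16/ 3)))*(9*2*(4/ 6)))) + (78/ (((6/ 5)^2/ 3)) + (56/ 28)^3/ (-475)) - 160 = 93924108509313/ 6650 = 14123926091.63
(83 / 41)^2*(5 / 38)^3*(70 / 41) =30139375 / 1890916556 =0.02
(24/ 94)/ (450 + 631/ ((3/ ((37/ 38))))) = 1368/ 3508409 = 0.00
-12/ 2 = -6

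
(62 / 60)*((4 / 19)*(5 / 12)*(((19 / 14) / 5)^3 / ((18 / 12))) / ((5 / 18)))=11191 / 2572500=0.00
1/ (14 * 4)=1/ 56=0.02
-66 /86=-33 /43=-0.77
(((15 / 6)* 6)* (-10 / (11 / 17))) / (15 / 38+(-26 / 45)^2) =-196222500 / 616693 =-318.19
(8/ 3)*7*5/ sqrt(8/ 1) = 33.00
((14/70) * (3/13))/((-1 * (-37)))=3/2405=0.00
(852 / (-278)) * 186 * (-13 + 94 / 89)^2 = -89534223684 / 1101019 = -81319.42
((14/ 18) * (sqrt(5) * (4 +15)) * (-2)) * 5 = -1330 * sqrt(5)/ 9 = -330.44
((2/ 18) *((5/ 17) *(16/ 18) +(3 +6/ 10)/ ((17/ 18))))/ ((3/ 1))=3116/ 20655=0.15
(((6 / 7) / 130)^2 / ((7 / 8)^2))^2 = 331776 / 102905300850625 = 0.00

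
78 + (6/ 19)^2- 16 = 22418/ 361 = 62.10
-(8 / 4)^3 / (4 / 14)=-28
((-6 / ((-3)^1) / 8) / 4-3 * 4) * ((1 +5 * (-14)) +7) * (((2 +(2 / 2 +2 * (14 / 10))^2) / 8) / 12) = 811177 / 6400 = 126.75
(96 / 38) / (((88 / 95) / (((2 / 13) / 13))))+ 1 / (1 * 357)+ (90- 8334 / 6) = -862074958 / 663663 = -1298.96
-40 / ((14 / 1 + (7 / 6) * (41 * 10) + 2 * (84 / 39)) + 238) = -1560 / 28651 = -0.05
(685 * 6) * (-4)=-16440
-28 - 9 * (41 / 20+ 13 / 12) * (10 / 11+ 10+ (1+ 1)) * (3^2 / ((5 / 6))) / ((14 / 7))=-548294 / 275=-1993.80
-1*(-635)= 635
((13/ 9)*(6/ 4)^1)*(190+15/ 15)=2483/ 6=413.83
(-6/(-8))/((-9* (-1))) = 1/12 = 0.08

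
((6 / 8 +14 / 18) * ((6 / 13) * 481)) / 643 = 2035 / 3858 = 0.53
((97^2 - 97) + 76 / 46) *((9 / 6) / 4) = 321321 / 92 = 3492.62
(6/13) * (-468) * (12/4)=-648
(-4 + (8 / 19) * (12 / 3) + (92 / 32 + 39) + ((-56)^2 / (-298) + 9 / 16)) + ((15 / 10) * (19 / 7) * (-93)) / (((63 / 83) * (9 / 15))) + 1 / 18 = -801.76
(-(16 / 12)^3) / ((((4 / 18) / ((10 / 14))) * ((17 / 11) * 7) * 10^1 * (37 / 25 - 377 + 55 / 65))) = 57200 / 304300731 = 0.00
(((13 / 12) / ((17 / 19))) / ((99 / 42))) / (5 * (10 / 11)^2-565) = -2717 / 2966670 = -0.00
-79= -79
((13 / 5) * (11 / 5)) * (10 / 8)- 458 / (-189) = 36187 / 3780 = 9.57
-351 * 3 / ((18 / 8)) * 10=-4680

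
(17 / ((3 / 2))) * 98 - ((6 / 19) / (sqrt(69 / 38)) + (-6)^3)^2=-59710004 / 1311 + 864 * sqrt(2622) / 437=-45444.15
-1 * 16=-16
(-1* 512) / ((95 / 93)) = -47616 / 95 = -501.22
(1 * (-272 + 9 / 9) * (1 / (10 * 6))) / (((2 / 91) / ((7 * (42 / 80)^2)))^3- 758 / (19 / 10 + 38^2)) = 28954785986974390070619 / 3360717768656610290800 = 8.62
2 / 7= 0.29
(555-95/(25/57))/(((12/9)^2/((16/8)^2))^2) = 34263/20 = 1713.15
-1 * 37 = -37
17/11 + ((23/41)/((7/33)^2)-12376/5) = -271948874/110495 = -2461.19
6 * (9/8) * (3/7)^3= 729/1372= 0.53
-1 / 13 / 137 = -1 / 1781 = -0.00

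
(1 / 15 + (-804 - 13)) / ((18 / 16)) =-98032 / 135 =-726.16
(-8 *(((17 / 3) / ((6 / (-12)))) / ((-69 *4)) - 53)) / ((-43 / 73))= -6402100 / 8901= -719.26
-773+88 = -685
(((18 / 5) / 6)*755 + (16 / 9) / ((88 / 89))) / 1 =45025 / 99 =454.80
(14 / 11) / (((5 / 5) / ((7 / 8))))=49 / 44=1.11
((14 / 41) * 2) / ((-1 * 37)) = -0.02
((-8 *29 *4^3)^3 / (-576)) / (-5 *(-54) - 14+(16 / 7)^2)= 4894969856 / 225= 21755421.58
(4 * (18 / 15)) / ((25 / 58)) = 1392 / 125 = 11.14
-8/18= -4/9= -0.44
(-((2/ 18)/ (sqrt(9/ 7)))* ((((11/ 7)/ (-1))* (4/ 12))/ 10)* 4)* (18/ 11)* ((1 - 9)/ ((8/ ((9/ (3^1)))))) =-4* sqrt(7)/ 105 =-0.10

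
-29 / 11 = -2.64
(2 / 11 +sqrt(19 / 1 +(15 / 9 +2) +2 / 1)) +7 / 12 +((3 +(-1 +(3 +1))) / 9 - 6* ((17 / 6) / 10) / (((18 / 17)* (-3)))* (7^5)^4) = sqrt(222) / 3 +63414903640027139921 / 1485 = 42703638814833095.82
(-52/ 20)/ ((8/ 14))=-4.55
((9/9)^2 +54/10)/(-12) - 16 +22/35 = -334/21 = -15.90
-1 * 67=-67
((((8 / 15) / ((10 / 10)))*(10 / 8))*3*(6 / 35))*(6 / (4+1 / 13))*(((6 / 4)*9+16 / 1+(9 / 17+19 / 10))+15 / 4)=405522 / 22525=18.00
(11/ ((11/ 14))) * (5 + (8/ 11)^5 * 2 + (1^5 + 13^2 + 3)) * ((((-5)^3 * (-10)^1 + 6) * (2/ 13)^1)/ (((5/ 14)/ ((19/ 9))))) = 89594879798144/ 31404945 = 2852890.84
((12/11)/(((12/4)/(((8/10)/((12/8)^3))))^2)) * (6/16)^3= 8/22275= 0.00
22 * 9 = 198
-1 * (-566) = 566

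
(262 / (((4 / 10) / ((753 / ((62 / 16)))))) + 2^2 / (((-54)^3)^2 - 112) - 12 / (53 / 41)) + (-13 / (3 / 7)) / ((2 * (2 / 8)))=3886755424271110537 / 30553529306484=127211.34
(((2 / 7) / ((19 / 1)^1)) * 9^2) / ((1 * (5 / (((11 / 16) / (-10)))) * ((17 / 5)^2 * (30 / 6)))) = -891 / 3074960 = -0.00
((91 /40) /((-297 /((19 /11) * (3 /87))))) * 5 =-1729 /757944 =-0.00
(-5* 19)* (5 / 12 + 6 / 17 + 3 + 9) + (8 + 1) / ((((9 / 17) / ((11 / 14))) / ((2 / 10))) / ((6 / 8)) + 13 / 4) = -1431754397 / 1181364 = -1211.95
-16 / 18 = -8 / 9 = -0.89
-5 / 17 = -0.29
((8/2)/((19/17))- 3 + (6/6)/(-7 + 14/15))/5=0.08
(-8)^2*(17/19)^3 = 314432/6859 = 45.84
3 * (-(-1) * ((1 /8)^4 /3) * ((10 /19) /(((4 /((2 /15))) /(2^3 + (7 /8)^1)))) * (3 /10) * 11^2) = 0.00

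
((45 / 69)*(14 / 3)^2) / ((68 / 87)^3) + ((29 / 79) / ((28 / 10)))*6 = 30525566025 / 999815152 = 30.53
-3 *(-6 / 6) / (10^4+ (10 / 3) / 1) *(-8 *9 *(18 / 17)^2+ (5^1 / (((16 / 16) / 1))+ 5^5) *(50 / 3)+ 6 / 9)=15.62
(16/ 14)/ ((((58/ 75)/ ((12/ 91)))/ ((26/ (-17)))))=-7200/ 24157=-0.30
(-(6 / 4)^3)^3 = -19683 / 512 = -38.44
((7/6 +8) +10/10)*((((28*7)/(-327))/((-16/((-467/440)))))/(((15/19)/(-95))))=503906543/10359360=48.64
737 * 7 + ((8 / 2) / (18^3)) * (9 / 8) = 6686065 / 1296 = 5159.00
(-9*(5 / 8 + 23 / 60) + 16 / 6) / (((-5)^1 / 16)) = 20.51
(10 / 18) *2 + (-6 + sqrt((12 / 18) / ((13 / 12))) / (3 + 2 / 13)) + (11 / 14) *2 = -3.07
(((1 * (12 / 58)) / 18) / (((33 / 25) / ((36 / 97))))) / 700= 0.00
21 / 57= 7 / 19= 0.37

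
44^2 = 1936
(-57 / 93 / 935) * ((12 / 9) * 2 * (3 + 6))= -456 / 28985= -0.02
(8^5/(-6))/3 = -16384/9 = -1820.44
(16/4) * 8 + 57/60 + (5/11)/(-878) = 3182261/96580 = 32.95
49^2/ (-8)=-2401/ 8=-300.12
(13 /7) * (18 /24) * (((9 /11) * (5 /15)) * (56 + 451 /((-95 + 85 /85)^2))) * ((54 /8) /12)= 521516151 /43543808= 11.98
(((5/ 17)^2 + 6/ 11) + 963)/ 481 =3063386/ 1529099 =2.00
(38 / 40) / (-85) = -19 / 1700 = -0.01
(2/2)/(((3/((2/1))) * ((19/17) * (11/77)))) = 238/57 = 4.18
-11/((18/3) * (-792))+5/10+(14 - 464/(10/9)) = -870691/2160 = -403.10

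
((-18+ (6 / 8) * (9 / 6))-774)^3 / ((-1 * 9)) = 28141743087 / 512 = 54964341.97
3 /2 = 1.50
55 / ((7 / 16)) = 880 / 7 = 125.71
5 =5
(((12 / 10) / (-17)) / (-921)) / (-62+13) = -2 / 1278655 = -0.00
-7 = -7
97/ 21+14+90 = 2281/ 21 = 108.62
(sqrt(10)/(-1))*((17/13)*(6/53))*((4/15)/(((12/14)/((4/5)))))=-0.12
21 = 21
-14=-14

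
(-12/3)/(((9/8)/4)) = -128/9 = -14.22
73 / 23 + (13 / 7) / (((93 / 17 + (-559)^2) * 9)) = 24431134813 / 7697479230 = 3.17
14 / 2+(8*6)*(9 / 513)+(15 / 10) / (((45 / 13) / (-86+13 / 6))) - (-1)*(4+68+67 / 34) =2644493 / 58140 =45.48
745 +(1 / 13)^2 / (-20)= 2518099 / 3380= 745.00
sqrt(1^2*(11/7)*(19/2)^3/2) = 19*sqrt(1463)/28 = 25.95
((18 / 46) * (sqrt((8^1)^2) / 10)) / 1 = 36 / 115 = 0.31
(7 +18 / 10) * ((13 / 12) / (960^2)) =143 / 13824000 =0.00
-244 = -244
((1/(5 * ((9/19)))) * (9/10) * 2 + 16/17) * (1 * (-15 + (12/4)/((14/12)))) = -62901/2975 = -21.14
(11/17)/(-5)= -11/85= -0.13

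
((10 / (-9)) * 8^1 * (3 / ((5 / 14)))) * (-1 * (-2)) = -448 / 3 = -149.33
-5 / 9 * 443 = -2215 / 9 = -246.11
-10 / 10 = -1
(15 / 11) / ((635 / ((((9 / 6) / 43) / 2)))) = 9 / 240284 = 0.00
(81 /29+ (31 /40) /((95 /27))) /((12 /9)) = 996219 /440800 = 2.26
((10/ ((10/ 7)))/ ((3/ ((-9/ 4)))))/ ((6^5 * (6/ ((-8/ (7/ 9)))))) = 1/ 864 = 0.00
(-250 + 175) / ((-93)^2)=-25 / 2883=-0.01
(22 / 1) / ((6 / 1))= 11 / 3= 3.67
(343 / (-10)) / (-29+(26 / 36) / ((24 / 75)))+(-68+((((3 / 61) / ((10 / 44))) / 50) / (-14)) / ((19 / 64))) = -260561985956 / 3905395375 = -66.72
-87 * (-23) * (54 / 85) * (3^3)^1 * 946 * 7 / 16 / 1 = 14205446.23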